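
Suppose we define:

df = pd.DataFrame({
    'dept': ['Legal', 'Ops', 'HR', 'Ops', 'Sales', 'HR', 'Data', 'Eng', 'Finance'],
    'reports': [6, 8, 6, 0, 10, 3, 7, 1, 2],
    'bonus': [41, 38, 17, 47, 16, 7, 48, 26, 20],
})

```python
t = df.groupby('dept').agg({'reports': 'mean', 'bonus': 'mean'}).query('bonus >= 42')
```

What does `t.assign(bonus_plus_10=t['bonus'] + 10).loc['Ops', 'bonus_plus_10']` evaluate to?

52.5

group by dept: mean(reports), mean(bonus):
         reports  bonus
dept                   
Data         7.0   48.0
Eng          1.0   26.0
Finance      2.0   20.0
HR           4.5   12.0
Legal        6.0   41.0
Ops          4.0   42.5
Sales       10.0   16.0
filter rows where bonus >= 42:
      reports  bonus
dept                
Data      7.0   48.0
Ops       4.0   42.5
add column bonus_plus_10 = t['bonus'] + 10:
      reports  bonus  bonus_plus_10
dept                               
Data      7.0   48.0           58.0
Ops       4.0   42.5           52.5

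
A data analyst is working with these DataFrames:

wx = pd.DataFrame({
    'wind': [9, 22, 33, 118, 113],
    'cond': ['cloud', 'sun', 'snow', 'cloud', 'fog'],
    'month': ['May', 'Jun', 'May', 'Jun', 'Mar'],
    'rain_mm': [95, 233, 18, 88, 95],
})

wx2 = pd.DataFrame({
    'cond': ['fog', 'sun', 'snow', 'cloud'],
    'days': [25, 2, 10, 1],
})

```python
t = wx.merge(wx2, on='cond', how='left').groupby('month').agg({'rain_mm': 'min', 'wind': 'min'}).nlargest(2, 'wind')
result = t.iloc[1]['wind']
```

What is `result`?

22

merge on 'cond' (how='left') → 5 rows:
   wind   cond month  rain_mm  days
0     9  cloud   May       95     1
1    22    sun   Jun      233     2
2    33   snow   May       18    10
3   118  cloud   Jun       88     1
4   113    fog   Mar       95    25
group by month: min(rain_mm), min(wind):
       rain_mm  wind
month               
Jun         88    22
Mar         95   113
May         18     9
take 2 rows with largest wind:
       rain_mm  wind
month               
Mar         95   113
Jun         88    22
Taking the value at position 1, column 'wind' gives 22.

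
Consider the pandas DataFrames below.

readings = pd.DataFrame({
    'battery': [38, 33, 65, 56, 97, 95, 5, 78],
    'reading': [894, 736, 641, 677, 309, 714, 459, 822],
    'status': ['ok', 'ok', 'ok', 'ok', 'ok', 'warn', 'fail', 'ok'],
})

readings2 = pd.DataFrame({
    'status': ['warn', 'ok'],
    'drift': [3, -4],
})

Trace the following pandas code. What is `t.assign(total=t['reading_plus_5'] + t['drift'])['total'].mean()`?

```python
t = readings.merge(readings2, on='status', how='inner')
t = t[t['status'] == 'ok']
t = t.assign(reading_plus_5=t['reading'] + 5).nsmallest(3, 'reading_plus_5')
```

543.333333333

merge on 'status' (how='inner') → 7 rows:
   battery  reading status  drift
0       38      894     ok     -4
1       33      736     ok     -4
2       65      641     ok     -4
3       56      677     ok     -4
4       97      309     ok     -4
5       95      714   warn      3
6       78      822     ok     -4
filter rows where status == 'ok':
   battery  reading status  drift
0       38      894     ok     -4
1       33      736     ok     -4
2       65      641     ok     -4
3       56      677     ok     -4
4       97      309     ok     -4
6       78      822     ok     -4
add column reading_plus_5 = t['reading'] + 5:
   battery  reading status  drift  reading_plus_5
0       38      894     ok     -4             899
1       33      736     ok     -4             741
2       65      641     ok     -4             646
3       56      677     ok     -4             682
4       97      309     ok     -4             314
6       78      822     ok     -4             827
take 3 rows with smallest reading_plus_5:
   battery  reading status  drift  reading_plus_5
4       97      309     ok     -4             314
2       65      641     ok     -4             646
3       56      677     ok     -4             682
add column total = t['reading_plus_5'] + t['drift']:
   battery  reading status  drift  reading_plus_5  total
4       97      309     ok     -4             314    310
2       65      641     ok     -4             646    642
3       56      677     ok     -4             682    678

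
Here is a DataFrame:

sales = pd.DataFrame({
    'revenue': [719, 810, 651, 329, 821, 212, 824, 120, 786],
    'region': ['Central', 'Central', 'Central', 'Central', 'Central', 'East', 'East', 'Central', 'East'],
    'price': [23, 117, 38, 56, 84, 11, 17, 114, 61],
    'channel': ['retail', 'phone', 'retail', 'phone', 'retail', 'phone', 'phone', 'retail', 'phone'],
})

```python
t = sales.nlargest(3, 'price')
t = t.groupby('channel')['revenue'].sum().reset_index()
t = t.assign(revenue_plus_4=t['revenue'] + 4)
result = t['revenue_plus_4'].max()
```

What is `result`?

take 3 rows with largest price:
   revenue   region  price channel
1      810  Central    117   phone
7      120  Central    114  retail
4      821  Central     84  retail
group by channel, sum of revenue:
channel
phone     810
retail    941
Name: revenue, dtype: int64
reset_index():
  channel  revenue
0   phone      810
1  retail      941
add column revenue_plus_4 = t['revenue'] + 4:
  channel  revenue  revenue_plus_4
0   phone      810             814
1  retail      941             945
Taking the max of column 'revenue_plus_4' gives 945.

945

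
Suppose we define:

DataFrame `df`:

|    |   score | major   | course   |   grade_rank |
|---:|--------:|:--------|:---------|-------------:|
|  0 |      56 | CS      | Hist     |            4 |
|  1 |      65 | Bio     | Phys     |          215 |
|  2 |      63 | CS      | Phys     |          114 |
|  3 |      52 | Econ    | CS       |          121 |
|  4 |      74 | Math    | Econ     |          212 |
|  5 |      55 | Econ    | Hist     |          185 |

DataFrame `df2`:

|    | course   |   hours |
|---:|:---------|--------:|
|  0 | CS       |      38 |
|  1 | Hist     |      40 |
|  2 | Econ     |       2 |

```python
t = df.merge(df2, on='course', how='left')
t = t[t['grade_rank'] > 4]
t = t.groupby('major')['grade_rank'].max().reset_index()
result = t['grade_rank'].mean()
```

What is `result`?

181.5

merge on 'course' (how='left') → 6 rows:
   score major course  grade_rank  hours
0     56    CS   Hist           4   40.0
1     65   Bio   Phys         215    NaN
2     63    CS   Phys         114    NaN
3     52  Econ     CS         121   38.0
4     74  Math   Econ         212    2.0
5     55  Econ   Hist         185   40.0
filter rows where grade_rank > 4:
   score major course  grade_rank  hours
1     65   Bio   Phys         215    NaN
2     63    CS   Phys         114    NaN
3     52  Econ     CS         121   38.0
4     74  Math   Econ         212    2.0
5     55  Econ   Hist         185   40.0
group by major, max of grade_rank:
major
Bio     215
CS      114
Econ    185
Math    212
Name: grade_rank, dtype: int64
reset_index():
  major  grade_rank
0   Bio         215
1    CS         114
2  Econ         185
3  Math         212
Reading off the mean of column 'grade_rank', we get 181.5.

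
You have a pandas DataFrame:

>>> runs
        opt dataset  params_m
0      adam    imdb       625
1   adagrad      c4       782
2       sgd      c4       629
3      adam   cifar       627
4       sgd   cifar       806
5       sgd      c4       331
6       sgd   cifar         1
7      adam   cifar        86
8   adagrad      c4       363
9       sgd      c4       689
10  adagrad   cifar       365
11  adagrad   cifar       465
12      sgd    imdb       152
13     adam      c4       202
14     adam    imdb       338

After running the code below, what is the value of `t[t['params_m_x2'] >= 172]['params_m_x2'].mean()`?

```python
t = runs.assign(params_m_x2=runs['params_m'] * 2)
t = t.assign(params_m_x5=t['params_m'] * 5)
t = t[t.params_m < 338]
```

add column params_m_x2 = runs['params_m'] * 2:
        opt dataset  params_m  params_m_x2
0      adam    imdb       625         1250
1   adagrad      c4       782         1564
2       sgd      c4       629         1258
3      adam   cifar       627         1254
4       sgd   cifar       806         1612
5       sgd      c4       331          662
6       sgd   cifar         1            2
7      adam   cifar        86          172
8   adagrad      c4       363          726
9       sgd      c4       689         1378
10  adagrad   cifar       365          730
11  adagrad   cifar       465          930
12      sgd    imdb       152          304
13     adam      c4       202          404
14     adam    imdb       338          676
add column params_m_x5 = t['params_m'] * 5:
        opt dataset  params_m  params_m_x2  params_m_x5
0      adam    imdb       625         1250         3125
1   adagrad      c4       782         1564         3910
2       sgd      c4       629         1258         3145
3      adam   cifar       627         1254         3135
4       sgd   cifar       806         1612         4030
5       sgd      c4       331          662         1655
6       sgd   cifar         1            2            5
7      adam   cifar        86          172          430
8   adagrad      c4       363          726         1815
9       sgd      c4       689         1378         3445
10  adagrad   cifar       365          730         1825
11  adagrad   cifar       465          930         2325
12      sgd    imdb       152          304          760
13     adam      c4       202          404         1010
14     adam    imdb       338          676         1690
filter rows where params_m < 338:
     opt dataset  params_m  params_m_x2  params_m_x5
5    sgd      c4       331          662         1655
6    sgd   cifar         1            2            5
7   adam   cifar        86          172          430
12   sgd    imdb       152          304          760
13  adam      c4       202          404         1010
filter rows where params_m_x2 >= 172:
     opt dataset  params_m  params_m_x2  params_m_x5
5    sgd      c4       331          662         1655
7   adam   cifar        86          172          430
12   sgd    imdb       152          304          760
13  adam      c4       202          404         1010
The mean of column 'params_m_x2' is 385.5.

385.5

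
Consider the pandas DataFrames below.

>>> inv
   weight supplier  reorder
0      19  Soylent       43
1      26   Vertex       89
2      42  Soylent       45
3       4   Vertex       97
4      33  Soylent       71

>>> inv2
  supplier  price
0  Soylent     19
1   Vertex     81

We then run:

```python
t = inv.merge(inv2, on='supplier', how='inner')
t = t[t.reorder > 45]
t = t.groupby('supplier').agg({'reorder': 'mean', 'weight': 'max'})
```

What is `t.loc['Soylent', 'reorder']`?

merge on 'supplier' (how='inner') → 5 rows:
   weight supplier  reorder  price
0      19  Soylent       43     19
1      26   Vertex       89     81
2      42  Soylent       45     19
3       4   Vertex       97     81
4      33  Soylent       71     19
filter rows where reorder > 45:
   weight supplier  reorder  price
1      26   Vertex       89     81
3       4   Vertex       97     81
4      33  Soylent       71     19
group by supplier: mean(reorder), max(weight):
          reorder  weight
supplier                 
Soylent      71.0      33
Vertex       93.0      26

71.0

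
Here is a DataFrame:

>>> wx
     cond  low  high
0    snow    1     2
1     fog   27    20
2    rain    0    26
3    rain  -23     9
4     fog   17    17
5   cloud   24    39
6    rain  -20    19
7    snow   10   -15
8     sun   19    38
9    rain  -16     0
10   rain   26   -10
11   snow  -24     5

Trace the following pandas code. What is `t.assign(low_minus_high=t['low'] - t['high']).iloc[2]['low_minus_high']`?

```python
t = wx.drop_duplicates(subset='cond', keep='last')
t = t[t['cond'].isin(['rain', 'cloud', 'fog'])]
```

36

drop duplicate cond (keep=last):
     cond  low  high
4     fog   17    17
5   cloud   24    39
8     sun   19    38
10   rain   26   -10
11   snow  -24     5
filter rows where cond in ['rain', 'cloud', 'fog']:
     cond  low  high
4     fog   17    17
5   cloud   24    39
10   rain   26   -10
add column low_minus_high = t['low'] - t['high']:
     cond  low  high  low_minus_high
4     fog   17    17               0
5   cloud   24    39             -15
10   rain   26   -10              36
value at position 2, column 'low_minus_high' → 36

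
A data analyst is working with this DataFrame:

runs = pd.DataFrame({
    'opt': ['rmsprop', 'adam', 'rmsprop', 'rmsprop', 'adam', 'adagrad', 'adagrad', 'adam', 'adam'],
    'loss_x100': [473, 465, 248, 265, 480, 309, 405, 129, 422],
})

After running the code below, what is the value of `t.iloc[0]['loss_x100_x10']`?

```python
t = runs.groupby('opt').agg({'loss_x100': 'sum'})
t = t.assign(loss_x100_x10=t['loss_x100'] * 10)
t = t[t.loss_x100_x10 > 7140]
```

group by opt, sum of loss_x100:
         loss_x100
opt               
adagrad        714
adam          1496
rmsprop        986
add column loss_x100_x10 = t['loss_x100'] * 10:
         loss_x100  loss_x100_x10
opt                              
adagrad        714           7140
adam          1496          14960
rmsprop        986           9860
filter rows where loss_x100_x10 > 7140:
         loss_x100  loss_x100_x10
opt                              
adam          1496          14960
rmsprop        986           9860

14960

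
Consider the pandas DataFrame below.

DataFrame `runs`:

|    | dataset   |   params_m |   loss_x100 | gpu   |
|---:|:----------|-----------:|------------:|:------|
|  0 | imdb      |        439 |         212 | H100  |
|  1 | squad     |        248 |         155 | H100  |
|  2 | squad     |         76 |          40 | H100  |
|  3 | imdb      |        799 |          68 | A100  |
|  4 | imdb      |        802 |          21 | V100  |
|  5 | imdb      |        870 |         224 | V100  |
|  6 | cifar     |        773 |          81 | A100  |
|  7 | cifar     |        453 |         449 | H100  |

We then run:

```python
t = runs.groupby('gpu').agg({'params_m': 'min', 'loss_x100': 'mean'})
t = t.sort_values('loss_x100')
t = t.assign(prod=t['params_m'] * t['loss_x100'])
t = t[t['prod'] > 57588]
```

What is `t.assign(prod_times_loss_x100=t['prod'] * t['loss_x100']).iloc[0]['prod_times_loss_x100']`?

4290343.25

group by gpu: min(params_m), mean(loss_x100):
      params_m  loss_x100
gpu                      
A100       773       74.5
H100        76      214.0
V100       802      122.5
sort by loss_x100:
      params_m  loss_x100
gpu                      
A100       773       74.5
V100       802      122.5
H100        76      214.0
add column prod = t['params_m'] * t['loss_x100']:
      params_m  loss_x100     prod
gpu                               
A100       773       74.5  57588.5
V100       802      122.5  98245.0
H100        76      214.0  16264.0
filter rows where prod > 57588:
      params_m  loss_x100     prod
gpu                               
A100       773       74.5  57588.5
V100       802      122.5  98245.0
add column prod_times_loss_x100 = t['prod'] * t['loss_x100']:
      params_m  loss_x100     prod  prod_times_loss_x100
gpu                                                     
A100       773       74.5  57588.5            4290343.25
V100       802      122.5  98245.0           12035012.50
Taking the value at position 0, column 'prod_times_loss_x100' gives 4290343.25.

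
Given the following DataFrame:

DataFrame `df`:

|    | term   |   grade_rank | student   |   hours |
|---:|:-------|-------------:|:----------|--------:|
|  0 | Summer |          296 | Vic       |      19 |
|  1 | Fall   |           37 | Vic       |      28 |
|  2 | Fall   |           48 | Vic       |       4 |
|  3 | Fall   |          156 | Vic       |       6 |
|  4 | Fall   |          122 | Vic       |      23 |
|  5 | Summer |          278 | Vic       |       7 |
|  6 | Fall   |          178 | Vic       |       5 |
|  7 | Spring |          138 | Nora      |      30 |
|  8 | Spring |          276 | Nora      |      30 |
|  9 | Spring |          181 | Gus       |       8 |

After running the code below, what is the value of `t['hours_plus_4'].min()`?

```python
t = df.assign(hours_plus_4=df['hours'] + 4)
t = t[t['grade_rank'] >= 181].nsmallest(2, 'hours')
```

add column hours_plus_4 = df['hours'] + 4:
     term  grade_rank student  hours  hours_plus_4
0  Summer         296     Vic     19            23
1    Fall          37     Vic     28            32
2    Fall          48     Vic      4             8
3    Fall         156     Vic      6            10
4    Fall         122     Vic     23            27
5  Summer         278     Vic      7            11
6    Fall         178     Vic      5             9
7  Spring         138    Nora     30            34
8  Spring         276    Nora     30            34
9  Spring         181     Gus      8            12
filter rows where grade_rank >= 181:
     term  grade_rank student  hours  hours_plus_4
0  Summer         296     Vic     19            23
5  Summer         278     Vic      7            11
8  Spring         276    Nora     30            34
9  Spring         181     Gus      8            12
take 2 rows with smallest hours:
     term  grade_rank student  hours  hours_plus_4
5  Summer         278     Vic      7            11
9  Spring         181     Gus      8            12

11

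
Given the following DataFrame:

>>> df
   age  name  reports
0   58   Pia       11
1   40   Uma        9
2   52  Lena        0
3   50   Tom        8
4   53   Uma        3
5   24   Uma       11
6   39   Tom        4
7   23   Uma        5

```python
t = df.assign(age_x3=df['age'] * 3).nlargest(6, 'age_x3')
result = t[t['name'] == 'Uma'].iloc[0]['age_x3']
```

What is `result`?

add column age_x3 = df['age'] * 3:
   age  name  reports  age_x3
0   58   Pia       11     174
1   40   Uma        9     120
2   52  Lena        0     156
3   50   Tom        8     150
4   53   Uma        3     159
5   24   Uma       11      72
6   39   Tom        4     117
7   23   Uma        5      69
take 6 rows with largest age_x3:
   age  name  reports  age_x3
0   58   Pia       11     174
4   53   Uma        3     159
2   52  Lena        0     156
3   50   Tom        8     150
1   40   Uma        9     120
6   39   Tom        4     117
filter rows where name == 'Uma':
   age name  reports  age_x3
4   53  Uma        3     159
1   40  Uma        9     120
So iloc[0]['age_x3'] = 159.

159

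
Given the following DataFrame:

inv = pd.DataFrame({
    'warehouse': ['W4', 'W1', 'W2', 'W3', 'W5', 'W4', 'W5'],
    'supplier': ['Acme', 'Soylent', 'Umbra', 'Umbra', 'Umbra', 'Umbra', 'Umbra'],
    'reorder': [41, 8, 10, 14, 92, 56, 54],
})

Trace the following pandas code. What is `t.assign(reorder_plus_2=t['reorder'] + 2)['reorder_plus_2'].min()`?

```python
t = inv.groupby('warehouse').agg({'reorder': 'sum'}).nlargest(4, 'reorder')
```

12

group by warehouse, sum of reorder:
           reorder
warehouse         
W1               8
W2              10
W3              14
W4              97
W5             146
take 4 rows with largest reorder:
           reorder
warehouse         
W5             146
W4              97
W3              14
W2              10
add column reorder_plus_2 = t['reorder'] + 2:
           reorder  reorder_plus_2
warehouse                         
W5             146             148
W4              97              99
W3              14              16
W2              10              12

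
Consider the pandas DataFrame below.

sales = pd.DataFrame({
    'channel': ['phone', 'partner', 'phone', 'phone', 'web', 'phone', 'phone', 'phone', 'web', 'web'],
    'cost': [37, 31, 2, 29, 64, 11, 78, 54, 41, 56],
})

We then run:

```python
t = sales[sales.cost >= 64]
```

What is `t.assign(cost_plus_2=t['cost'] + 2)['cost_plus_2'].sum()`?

filter rows where cost >= 64:
  channel  cost
4     web    64
6   phone    78
add column cost_plus_2 = t['cost'] + 2:
  channel  cost  cost_plus_2
4     web    64           66
6   phone    78           80
So sum() = 146.

146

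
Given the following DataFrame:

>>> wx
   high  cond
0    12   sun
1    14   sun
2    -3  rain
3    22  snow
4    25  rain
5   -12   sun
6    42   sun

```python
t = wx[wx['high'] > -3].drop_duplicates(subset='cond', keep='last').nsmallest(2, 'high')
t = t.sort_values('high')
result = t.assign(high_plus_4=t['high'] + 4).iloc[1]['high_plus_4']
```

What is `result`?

29

filter rows where high > -3:
   high  cond
0    12   sun
1    14   sun
3    22  snow
4    25  rain
6    42   sun
drop duplicate cond (keep=last):
   high  cond
3    22  snow
4    25  rain
6    42   sun
take 2 rows with smallest high:
   high  cond
3    22  snow
4    25  rain
sort by high:
   high  cond
3    22  snow
4    25  rain
add column high_plus_4 = t['high'] + 4:
   high  cond  high_plus_4
3    22  snow           26
4    25  rain           29
The value at position 1, column 'high_plus_4' is 29.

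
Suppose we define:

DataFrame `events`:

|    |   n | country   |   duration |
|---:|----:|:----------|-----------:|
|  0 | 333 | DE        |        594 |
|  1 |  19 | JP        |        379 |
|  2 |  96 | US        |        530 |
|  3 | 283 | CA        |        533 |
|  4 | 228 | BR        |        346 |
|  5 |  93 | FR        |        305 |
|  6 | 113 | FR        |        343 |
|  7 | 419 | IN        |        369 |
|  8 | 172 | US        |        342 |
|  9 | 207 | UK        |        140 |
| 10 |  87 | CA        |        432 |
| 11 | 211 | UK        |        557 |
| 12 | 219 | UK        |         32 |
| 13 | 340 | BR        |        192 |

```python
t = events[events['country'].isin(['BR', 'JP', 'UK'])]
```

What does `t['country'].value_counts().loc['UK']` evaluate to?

filter rows where country in ['BR', 'JP', 'UK']:
      n country  duration
1    19      JP       379
4   228      BR       346
9   207      UK       140
11  211      UK       557
12  219      UK        32
13  340      BR       192
value_counts of country:
country
UK    3
BR    2
JP    1
Name: count, dtype: int64
So loc['UK'] = 3.

3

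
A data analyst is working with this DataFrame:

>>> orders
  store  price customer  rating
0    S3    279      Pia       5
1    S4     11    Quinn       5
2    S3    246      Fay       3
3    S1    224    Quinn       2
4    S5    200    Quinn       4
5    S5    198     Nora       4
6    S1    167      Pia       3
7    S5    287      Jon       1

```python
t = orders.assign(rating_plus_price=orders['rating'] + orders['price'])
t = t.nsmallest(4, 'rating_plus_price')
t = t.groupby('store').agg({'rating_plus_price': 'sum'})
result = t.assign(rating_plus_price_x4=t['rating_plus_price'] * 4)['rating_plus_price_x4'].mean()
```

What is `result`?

add column rating_plus_price = orders['rating'] + orders['price']:
  store  price customer  rating  rating_plus_price
0    S3    279      Pia       5                284
1    S4     11    Quinn       5                 16
2    S3    246      Fay       3                249
3    S1    224    Quinn       2                226
4    S5    200    Quinn       4                204
5    S5    198     Nora       4                202
6    S1    167      Pia       3                170
7    S5    287      Jon       1                288
take 4 rows with smallest rating_plus_price:
  store  price customer  rating  rating_plus_price
1    S4     11    Quinn       5                 16
6    S1    167      Pia       3                170
5    S5    198     Nora       4                202
4    S5    200    Quinn       4                204
group by store, sum of rating_plus_price:
       rating_plus_price
store                   
S1                   170
S4                    16
S5                   406
add column rating_plus_price_x4 = t['rating_plus_price'] * 4:
       rating_plus_price  rating_plus_price_x4
store                                         
S1                   170                   680
S4                    16                    64
S5                   406                  1624
So mean() = 789.333333333.

789.333333333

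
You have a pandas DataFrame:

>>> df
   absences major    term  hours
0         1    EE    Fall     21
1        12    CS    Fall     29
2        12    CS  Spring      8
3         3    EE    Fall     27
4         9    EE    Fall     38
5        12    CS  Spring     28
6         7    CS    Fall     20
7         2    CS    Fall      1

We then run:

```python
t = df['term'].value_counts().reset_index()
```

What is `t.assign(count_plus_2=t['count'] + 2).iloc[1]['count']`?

2

value_counts of term:
term
Fall      6
Spring    2
Name: count, dtype: int64
reset_index():
     term  count
0    Fall      6
1  Spring      2
add column count_plus_2 = t['count'] + 2:
     term  count  count_plus_2
0    Fall      6             8
1  Spring      2             4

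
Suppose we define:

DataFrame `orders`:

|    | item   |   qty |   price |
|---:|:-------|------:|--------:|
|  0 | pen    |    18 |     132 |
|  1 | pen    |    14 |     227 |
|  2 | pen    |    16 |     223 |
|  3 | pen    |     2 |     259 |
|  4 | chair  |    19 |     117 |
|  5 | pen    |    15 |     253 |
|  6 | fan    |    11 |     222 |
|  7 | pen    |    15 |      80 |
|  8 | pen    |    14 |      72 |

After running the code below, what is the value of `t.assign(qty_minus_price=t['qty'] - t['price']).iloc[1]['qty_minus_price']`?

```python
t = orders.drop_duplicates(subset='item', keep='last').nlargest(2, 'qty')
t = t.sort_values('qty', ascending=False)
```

drop duplicate item (keep=last):
    item  qty  price
4  chair   19    117
6    fan   11    222
8    pen   14     72
take 2 rows with largest qty:
    item  qty  price
4  chair   19    117
8    pen   14     72
sort by qty descending:
    item  qty  price
4  chair   19    117
8    pen   14     72
add column qty_minus_price = t['qty'] - t['price']:
    item  qty  price  qty_minus_price
4  chair   19    117              -98
8    pen   14     72              -58
Taking the value at position 1, column 'qty_minus_price' gives -58.

-58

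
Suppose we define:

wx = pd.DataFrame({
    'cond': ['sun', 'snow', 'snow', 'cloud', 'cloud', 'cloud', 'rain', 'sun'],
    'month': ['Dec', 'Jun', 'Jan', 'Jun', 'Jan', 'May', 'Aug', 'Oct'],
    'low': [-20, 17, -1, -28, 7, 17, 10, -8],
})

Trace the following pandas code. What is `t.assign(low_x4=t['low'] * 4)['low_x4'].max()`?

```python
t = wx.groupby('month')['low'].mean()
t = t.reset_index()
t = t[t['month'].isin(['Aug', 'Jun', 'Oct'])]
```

group by month, mean of low:
month
Aug    10.0
Dec   -20.0
Jan     3.0
Jun    -5.5
May    17.0
Oct    -8.0
Name: low, dtype: float64
reset_index():
  month   low
0   Aug  10.0
1   Dec -20.0
2   Jan   3.0
3   Jun  -5.5
4   May  17.0
5   Oct  -8.0
filter rows where month in ['Aug', 'Jun', 'Oct']:
  month   low
0   Aug  10.0
3   Jun  -5.5
5   Oct  -8.0
add column low_x4 = t['low'] * 4:
  month   low  low_x4
0   Aug  10.0    40.0
3   Jun  -5.5   -22.0
5   Oct  -8.0   -32.0
Hence 40.0.

40.0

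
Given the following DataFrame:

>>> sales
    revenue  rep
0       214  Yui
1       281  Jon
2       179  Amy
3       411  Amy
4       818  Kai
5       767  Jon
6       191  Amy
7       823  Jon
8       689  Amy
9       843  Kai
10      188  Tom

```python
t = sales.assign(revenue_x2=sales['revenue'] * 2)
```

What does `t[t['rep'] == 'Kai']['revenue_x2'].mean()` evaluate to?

add column revenue_x2 = sales['revenue'] * 2:
    revenue  rep  revenue_x2
0       214  Yui         428
1       281  Jon         562
2       179  Amy         358
3       411  Amy         822
4       818  Kai        1636
5       767  Jon        1534
6       191  Amy         382
7       823  Jon        1646
8       689  Amy        1378
9       843  Kai        1686
10      188  Tom         376
filter rows where rep == 'Kai':
   revenue  rep  revenue_x2
4      818  Kai        1636
9      843  Kai        1686
Hence 1661.0.

1661.0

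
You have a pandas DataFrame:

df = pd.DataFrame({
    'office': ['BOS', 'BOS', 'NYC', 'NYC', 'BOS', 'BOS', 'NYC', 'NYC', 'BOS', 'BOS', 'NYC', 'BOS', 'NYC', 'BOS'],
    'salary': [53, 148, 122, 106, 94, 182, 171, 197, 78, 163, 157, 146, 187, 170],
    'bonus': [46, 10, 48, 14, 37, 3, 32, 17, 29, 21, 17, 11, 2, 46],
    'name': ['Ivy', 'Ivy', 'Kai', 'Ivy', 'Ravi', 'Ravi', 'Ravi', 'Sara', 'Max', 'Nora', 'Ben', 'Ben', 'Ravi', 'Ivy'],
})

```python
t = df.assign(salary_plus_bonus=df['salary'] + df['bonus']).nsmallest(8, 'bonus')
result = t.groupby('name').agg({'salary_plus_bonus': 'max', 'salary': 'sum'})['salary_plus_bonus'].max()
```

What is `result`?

214

add column salary_plus_bonus = df['salary'] + df['bonus']:
   office  salary  bonus  name  salary_plus_bonus
0     BOS      53     46   Ivy                 99
1     BOS     148     10   Ivy                158
2     NYC     122     48   Kai                170
3     NYC     106     14   Ivy                120
4     BOS      94     37  Ravi                131
5     BOS     182      3  Ravi                185
6     NYC     171     32  Ravi                203
7     NYC     197     17  Sara                214
8     BOS      78     29   Max                107
9     BOS     163     21  Nora                184
10    NYC     157     17   Ben                174
11    BOS     146     11   Ben                157
12    NYC     187      2  Ravi                189
13    BOS     170     46   Ivy                216
take 8 rows with smallest bonus:
   office  salary  bonus  name  salary_plus_bonus
12    NYC     187      2  Ravi                189
5     BOS     182      3  Ravi                185
1     BOS     148     10   Ivy                158
11    BOS     146     11   Ben                157
3     NYC     106     14   Ivy                120
7     NYC     197     17  Sara                214
10    NYC     157     17   Ben                174
9     BOS     163     21  Nora                184
group by name: max(salary_plus_bonus), sum(salary):
      salary_plus_bonus  salary
name                           
Ben                 174     303
Ivy                 158     254
Nora                184     163
Ravi                189     369
Sara                214     197
Hence 214.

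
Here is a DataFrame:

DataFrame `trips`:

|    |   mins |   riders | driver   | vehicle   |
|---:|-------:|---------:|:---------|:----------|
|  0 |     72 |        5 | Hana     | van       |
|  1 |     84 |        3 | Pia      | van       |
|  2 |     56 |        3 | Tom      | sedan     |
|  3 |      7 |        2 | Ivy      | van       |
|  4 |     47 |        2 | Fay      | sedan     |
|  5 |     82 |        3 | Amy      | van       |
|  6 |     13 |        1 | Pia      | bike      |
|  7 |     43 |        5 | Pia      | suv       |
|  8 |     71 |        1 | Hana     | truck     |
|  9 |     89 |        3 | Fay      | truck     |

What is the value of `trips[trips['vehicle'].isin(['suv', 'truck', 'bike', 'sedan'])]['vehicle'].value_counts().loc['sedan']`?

2

filter rows where vehicle in ['suv', 'truck', 'bike', 'sedan']:
   mins  riders driver vehicle
2    56       3    Tom   sedan
4    47       2    Fay   sedan
6    13       1    Pia    bike
7    43       5    Pia     suv
8    71       1   Hana   truck
9    89       3    Fay   truck
value_counts of vehicle:
vehicle
sedan    2
truck    2
bike     1
suv      1
Name: count, dtype: int64
Taking the value at index 'sedan' gives 2.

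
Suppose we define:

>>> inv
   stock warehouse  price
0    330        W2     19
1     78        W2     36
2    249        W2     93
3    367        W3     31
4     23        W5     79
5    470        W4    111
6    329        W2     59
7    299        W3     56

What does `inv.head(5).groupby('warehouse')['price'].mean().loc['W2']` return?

take first 5 rows:
   stock warehouse  price
0    330        W2     19
1     78        W2     36
2    249        W2     93
3    367        W3     31
4     23        W5     79
group by warehouse, mean of price:
warehouse
W2    49.333333
W3    31.000000
W5    79.000000
Name: price, dtype: float64
Taking the value at index 'W2' gives 49.3333333333.

49.3333333333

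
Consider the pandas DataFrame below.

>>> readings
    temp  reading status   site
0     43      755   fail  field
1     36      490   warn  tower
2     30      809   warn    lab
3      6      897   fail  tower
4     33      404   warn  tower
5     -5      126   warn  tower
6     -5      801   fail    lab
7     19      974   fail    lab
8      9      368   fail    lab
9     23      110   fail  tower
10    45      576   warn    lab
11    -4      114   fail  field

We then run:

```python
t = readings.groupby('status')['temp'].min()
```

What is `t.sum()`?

group by status, min of temp:
status
fail   -5
warn   -5
Name: temp, dtype: int64

-10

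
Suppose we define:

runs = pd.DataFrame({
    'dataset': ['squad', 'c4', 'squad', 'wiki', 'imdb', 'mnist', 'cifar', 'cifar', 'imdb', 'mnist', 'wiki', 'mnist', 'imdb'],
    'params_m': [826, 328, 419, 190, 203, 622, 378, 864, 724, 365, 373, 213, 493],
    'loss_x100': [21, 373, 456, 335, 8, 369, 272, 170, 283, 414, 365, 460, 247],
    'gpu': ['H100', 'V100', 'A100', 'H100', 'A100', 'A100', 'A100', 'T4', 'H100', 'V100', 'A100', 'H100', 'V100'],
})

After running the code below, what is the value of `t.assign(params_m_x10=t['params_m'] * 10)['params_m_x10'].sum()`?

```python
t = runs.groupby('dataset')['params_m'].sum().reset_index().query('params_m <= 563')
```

8910

group by dataset, sum of params_m:
dataset
c4        328
cifar    1242
imdb     1420
mnist    1200
squad    1245
wiki      563
Name: params_m, dtype: int64
reset_index():
  dataset  params_m
0      c4       328
1   cifar      1242
2    imdb      1420
3   mnist      1200
4   squad      1245
5    wiki       563
filter rows where params_m <= 563:
  dataset  params_m
0      c4       328
5    wiki       563
add column params_m_x10 = t['params_m'] * 10:
  dataset  params_m  params_m_x10
0      c4       328          3280
5    wiki       563          5630
Hence 8910.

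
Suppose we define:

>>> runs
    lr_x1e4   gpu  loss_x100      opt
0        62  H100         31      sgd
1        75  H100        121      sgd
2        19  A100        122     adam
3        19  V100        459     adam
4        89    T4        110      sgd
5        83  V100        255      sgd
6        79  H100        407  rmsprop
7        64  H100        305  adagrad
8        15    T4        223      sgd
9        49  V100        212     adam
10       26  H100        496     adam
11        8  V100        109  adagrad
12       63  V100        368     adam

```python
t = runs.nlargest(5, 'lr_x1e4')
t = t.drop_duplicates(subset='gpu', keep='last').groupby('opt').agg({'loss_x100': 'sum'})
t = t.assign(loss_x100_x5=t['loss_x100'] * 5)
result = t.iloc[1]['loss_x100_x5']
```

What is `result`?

take 5 rows with largest lr_x1e4:
   lr_x1e4   gpu  loss_x100      opt
4       89    T4        110      sgd
5       83  V100        255      sgd
6       79  H100        407  rmsprop
1       75  H100        121      sgd
7       64  H100        305  adagrad
drop duplicate gpu (keep=last):
   lr_x1e4   gpu  loss_x100      opt
4       89    T4        110      sgd
5       83  V100        255      sgd
7       64  H100        305  adagrad
group by opt, sum of loss_x100:
         loss_x100
opt               
adagrad        305
sgd            365
add column loss_x100_x5 = t['loss_x100'] * 5:
         loss_x100  loss_x100_x5
opt                             
adagrad        305          1525
sgd            365          1825
Taking the value at position 1, column 'loss_x100_x5' gives 1825.

1825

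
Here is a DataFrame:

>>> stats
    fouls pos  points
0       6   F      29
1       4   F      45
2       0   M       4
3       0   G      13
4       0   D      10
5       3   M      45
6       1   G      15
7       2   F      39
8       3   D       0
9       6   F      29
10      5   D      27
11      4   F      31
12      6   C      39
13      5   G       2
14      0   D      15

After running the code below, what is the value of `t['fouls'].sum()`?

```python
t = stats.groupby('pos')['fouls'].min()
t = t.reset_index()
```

group by pos, min of fouls:
pos
C    6
D    0
F    2
G    0
M    0
Name: fouls, dtype: int64
reset_index():
  pos  fouls
0   C      6
1   D      0
2   F      2
3   G      0
4   M      0
Then the sum of column 'fouls': 8

8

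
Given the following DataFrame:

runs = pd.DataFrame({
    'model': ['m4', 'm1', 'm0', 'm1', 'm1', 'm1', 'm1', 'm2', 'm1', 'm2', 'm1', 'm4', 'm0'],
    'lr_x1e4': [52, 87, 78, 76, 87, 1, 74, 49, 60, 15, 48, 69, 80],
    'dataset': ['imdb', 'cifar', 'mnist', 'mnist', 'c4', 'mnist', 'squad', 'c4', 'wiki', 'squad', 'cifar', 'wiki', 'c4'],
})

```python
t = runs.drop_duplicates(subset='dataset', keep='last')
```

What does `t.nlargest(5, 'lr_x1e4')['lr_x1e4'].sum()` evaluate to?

264

drop duplicate dataset (keep=last):
   model  lr_x1e4 dataset
0     m4       52    imdb
5     m1        1   mnist
9     m2       15   squad
10    m1       48   cifar
11    m4       69    wiki
12    m0       80      c4
take 5 rows with largest lr_x1e4:
   model  lr_x1e4 dataset
12    m0       80      c4
11    m4       69    wiki
0     m4       52    imdb
10    m1       48   cifar
9     m2       15   squad
So sum() = 264.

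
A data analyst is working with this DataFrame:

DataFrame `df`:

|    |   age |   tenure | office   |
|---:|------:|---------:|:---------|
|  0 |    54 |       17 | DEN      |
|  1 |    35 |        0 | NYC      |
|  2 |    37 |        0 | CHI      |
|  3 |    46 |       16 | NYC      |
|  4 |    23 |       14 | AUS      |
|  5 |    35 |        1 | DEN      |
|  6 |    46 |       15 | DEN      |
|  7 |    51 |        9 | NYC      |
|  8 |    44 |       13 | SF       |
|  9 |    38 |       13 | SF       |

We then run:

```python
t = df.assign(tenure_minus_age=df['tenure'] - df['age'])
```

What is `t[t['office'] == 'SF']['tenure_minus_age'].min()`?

-31

add column tenure_minus_age = df['tenure'] - df['age']:
   age  tenure office  tenure_minus_age
0   54      17    DEN               -37
1   35       0    NYC               -35
2   37       0    CHI               -37
3   46      16    NYC               -30
4   23      14    AUS                -9
5   35       1    DEN               -34
6   46      15    DEN               -31
7   51       9    NYC               -42
8   44      13     SF               -31
9   38      13     SF               -25
filter rows where office == 'SF':
   age  tenure office  tenure_minus_age
8   44      13     SF               -31
9   38      13     SF               -25
Then the min of column 'tenure_minus_age': -31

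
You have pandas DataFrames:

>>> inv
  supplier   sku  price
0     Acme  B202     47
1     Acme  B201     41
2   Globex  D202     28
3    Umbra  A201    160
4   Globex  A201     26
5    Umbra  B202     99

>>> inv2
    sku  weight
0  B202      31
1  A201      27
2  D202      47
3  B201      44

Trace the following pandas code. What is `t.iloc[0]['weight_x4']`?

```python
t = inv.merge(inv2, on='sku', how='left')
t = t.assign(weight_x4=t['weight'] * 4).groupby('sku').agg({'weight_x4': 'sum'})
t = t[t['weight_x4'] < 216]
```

176

merge on 'sku' (how='left') → 6 rows:
  supplier   sku  price  weight
0     Acme  B202     47      31
1     Acme  B201     41      44
2   Globex  D202     28      47
3    Umbra  A201    160      27
4   Globex  A201     26      27
5    Umbra  B202     99      31
add column weight_x4 = t['weight'] * 4:
  supplier   sku  price  weight  weight_x4
0     Acme  B202     47      31        124
1     Acme  B201     41      44        176
2   Globex  D202     28      47        188
3    Umbra  A201    160      27        108
4   Globex  A201     26      27        108
5    Umbra  B202     99      31        124
group by sku, sum of weight_x4:
      weight_x4
sku            
A201        216
B201        176
B202        248
D202        188
filter rows where weight_x4 < 216:
      weight_x4
sku            
B201        176
D202        188
Finally, value at position 0, column 'weight_x4' = 176.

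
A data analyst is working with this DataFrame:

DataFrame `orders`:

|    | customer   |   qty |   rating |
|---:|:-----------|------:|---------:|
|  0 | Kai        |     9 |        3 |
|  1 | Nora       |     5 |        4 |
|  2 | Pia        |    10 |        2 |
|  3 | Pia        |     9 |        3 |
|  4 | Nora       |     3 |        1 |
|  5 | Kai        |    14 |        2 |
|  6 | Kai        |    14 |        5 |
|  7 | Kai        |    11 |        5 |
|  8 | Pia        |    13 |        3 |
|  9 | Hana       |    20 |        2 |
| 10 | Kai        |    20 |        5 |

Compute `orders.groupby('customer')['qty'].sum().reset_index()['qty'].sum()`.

group by customer, sum of qty:
customer
Hana    20
Kai     68
Nora     8
Pia     32
Name: qty, dtype: int64
reset_index():
  customer  qty
0     Hana   20
1      Kai   68
2     Nora    8
3      Pia   32

128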